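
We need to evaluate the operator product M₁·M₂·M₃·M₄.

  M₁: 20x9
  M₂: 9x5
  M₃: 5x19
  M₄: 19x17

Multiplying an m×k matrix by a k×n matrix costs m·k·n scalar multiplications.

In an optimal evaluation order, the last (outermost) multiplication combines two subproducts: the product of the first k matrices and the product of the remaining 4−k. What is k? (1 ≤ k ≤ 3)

Adjacent pairs: M₁M₂ = 20·9·5 = 900; M₂M₃ = 9·5·19 = 855; M₃M₄ = 5·19·17 = 1615.
Length 3: M₁..M₃: k=1: 0+855+20·9·19=4275; k=2: 900+0+20·5·19=2800 → min 2800 | M₂..M₄: k=2: 0+1615+9·5·17=2380; k=3: 855+0+9·19·17=3762 → min 2380.
Top-level splits: k=1: (M₁..M₁)·(M₂..M₄) → 0+2380+20·9·17 = 5440; k=2: (M₁..M₂)·(M₃..M₄) → 900+1615+20·5·17 = 4215; k=3: (M₁..M₃)·(M₄..M₄) → 2800+0+20·19·17 = 9260.
Best split is after M₂, i.e. k = 2.

2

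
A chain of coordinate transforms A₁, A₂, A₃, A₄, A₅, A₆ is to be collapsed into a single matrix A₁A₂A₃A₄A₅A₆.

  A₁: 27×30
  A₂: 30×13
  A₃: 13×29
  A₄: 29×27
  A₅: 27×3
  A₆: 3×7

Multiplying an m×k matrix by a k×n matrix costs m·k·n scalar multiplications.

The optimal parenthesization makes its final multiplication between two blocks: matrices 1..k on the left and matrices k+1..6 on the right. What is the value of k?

5

Adjacent pairs: A₁A₂ = 27·30·13 = 10530; A₂A₃ = 30·13·29 = 11310; A₃A₄ = 13·29·27 = 10179; A₄A₅ = 29·27·3 = 2349; A₅A₆ = 27·3·7 = 567.
Length 3: A₁..A₃: k=1: 0+11310+27·30·29=34800; k=2: 10530+0+27·13·29=20709 → min 20709 | A₂..A₄: k=2: 0+10179+30·13·27=20709; k=3: 11310+0+30·29·27=34800 → min 20709 | A₃..A₅: k=3: 0+2349+13·29·3=3480; k=4: 10179+0+13·27·3=11232 → min 3480 | A₄..A₆: k=4: 0+567+29·27·7=6048; k=5: 2349+0+29·3·7=2958 → min 2958.
Length 4: A₁..A₄: k=1: 0+20709+27·30·27=42579; k=2: 10530+10179+27·13·27=30186; k=3: 20709+0+27·29·27=41850 → min 30186 | A₂..A₅: k=2: 0+3480+30·13·3=4650; k=3: 11310+2349+30·29·3=16269; k=4: 20709+0+30·27·3=23139 → min 4650 | A₃..A₆: k=3: 0+2958+13·29·7=5597; k=4: 10179+567+13·27·7=13203; k=5: 3480+0+13·3·7=3753 → min 3753.
Length 5: A₁..A₅: k=1: 0+4650+27·30·3=7080; k=2: 10530+3480+27·13·3=15063; k=3: 20709+2349+27·29·3=25407; k=4: 30186+0+27·27·3=32373 → min 7080 | A₂..A₆: k=2: 0+3753+30·13·7=6483; k=3: 11310+2958+30·29·7=20358; k=4: 20709+567+30·27·7=26946; k=5: 4650+0+30·3·7=5280 → min 5280.
Top-level splits: k=1: (A₁..A₁)·(A₂..A₆) → 0+5280+27·30·7 = 10950; k=2: (A₁..A₂)·(A₃..A₆) → 10530+3753+27·13·7 = 16740; k=3: (A₁..A₃)·(A₄..A₆) → 20709+2958+27·29·7 = 29148; k=4: (A₁..A₄)·(A₅..A₆) → 30186+567+27·27·7 = 35856; k=5: (A₁..A₅)·(A₆..A₆) → 7080+0+27·3·7 = 7647.
Best split is after A₅, i.e. k = 5.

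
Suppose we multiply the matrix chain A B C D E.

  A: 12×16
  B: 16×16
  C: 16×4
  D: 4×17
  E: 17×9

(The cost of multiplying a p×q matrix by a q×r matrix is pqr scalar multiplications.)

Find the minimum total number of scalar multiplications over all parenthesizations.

2836

Adjacent pairs: AB = 12·16·16 = 3072; BC = 16·16·4 = 1024; CD = 16·4·17 = 1088; DE = 4·17·9 = 612.
Length 3: A..C: k=1: 0+1024+12·16·4=1792; k=2: 3072+0+12·16·4=3840 → min 1792 | B..D: k=2: 0+1088+16·16·17=5440; k=3: 1024+0+16·4·17=2112 → min 2112 | C..E: k=3: 0+612+16·4·9=1188; k=4: 1088+0+16·17·9=3536 → min 1188.
Length 4: A..D: k=1: 0+2112+12·16·17=5376; k=2: 3072+1088+12·16·17=7424; k=3: 1792+0+12·4·17=2608 → min 2608 | B..E: k=2: 0+1188+16·16·9=3492; k=3: 1024+612+16·4·9=2212; k=4: 2112+0+16·17·9=4560 → min 2212.
Length 5: A..E: k=1: 0+2212+12·16·9=3940; k=2: 3072+1188+12·16·9=5988; k=3: 1792+612+12·4·9=2836; k=4: 2608+0+12·17·9=4444 → min 2836.
Optimal order: ((A (B C)) (D E)) with cost 2836.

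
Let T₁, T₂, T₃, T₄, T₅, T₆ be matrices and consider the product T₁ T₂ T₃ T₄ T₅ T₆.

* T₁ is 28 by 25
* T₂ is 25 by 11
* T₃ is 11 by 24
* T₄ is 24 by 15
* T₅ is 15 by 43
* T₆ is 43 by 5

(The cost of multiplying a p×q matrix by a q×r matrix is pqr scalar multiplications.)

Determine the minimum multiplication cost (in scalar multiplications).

11220

Adjacent pairs: T₁T₂ = 28·25·11 = 7700; T₂T₃ = 25·11·24 = 6600; T₃T₄ = 11·24·15 = 3960; T₄T₅ = 24·15·43 = 15480; T₅T₆ = 15·43·5 = 3225.
Length 3: T₁..T₃: k=1: 0+6600+28·25·24=23400; k=2: 7700+0+28·11·24=15092 → min 15092 | T₂..T₄: k=2: 0+3960+25·11·15=8085; k=3: 6600+0+25·24·15=15600 → min 8085 | T₃..T₅: k=3: 0+15480+11·24·43=26832; k=4: 3960+0+11·15·43=11055 → min 11055 | T₄..T₆: k=4: 0+3225+24·15·5=5025; k=5: 15480+0+24·43·5=20640 → min 5025.
Length 4: T₁..T₄: k=1: 0+8085+28·25·15=18585; k=2: 7700+3960+28·11·15=16280; k=3: 15092+0+28·24·15=25172 → min 16280 | T₂..T₅: k=2: 0+11055+25·11·43=22880; k=3: 6600+15480+25·24·43=47880; k=4: 8085+0+25·15·43=24210 → min 22880 | T₃..T₆: k=3: 0+5025+11·24·5=6345; k=4: 3960+3225+11·15·5=8010; k=5: 11055+0+11·43·5=13420 → min 6345.
Length 5: T₁..T₅: k=1: 0+22880+28·25·43=52980; k=2: 7700+11055+28·11·43=31999; k=3: 15092+15480+28·24·43=59468; k=4: 16280+0+28·15·43=34340 → min 31999 | T₂..T₆: k=2: 0+6345+25·11·5=7720; k=3: 6600+5025+25·24·5=14625; k=4: 8085+3225+25·15·5=13185; k=5: 22880+0+25·43·5=28255 → min 7720.
Length 6: T₁..T₆: k=1: 0+7720+28·25·5=11220; k=2: 7700+6345+28·11·5=15585; k=3: 15092+5025+28·24·5=23477; k=4: 16280+3225+28·15·5=21605; k=5: 31999+0+28·43·5=38019 → min 11220.
Optimal order: (T₁ (T₂ (T₃ (T₄ (T₅ T₆))))) with cost 11220.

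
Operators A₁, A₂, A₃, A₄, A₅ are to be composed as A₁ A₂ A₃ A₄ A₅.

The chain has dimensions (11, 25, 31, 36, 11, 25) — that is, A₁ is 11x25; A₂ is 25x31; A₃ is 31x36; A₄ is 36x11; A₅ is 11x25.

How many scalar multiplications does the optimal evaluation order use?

Adjacent pairs: A₁A₂ = 11·25·31 = 8525; A₂A₃ = 25·31·36 = 27900; A₃A₄ = 31·36·11 = 12276; A₄A₅ = 36·11·25 = 9900.
Length 3: A₁..A₃: k=1: 0+27900+11·25·36=37800; k=2: 8525+0+11·31·36=20801 → min 20801 | A₂..A₄: k=2: 0+12276+25·31·11=20801; k=3: 27900+0+25·36·11=37800 → min 20801 | A₃..A₅: k=3: 0+9900+31·36·25=37800; k=4: 12276+0+31·11·25=20801 → min 20801.
Length 4: A₁..A₄: k=1: 0+20801+11·25·11=23826; k=2: 8525+12276+11·31·11=24552; k=3: 20801+0+11·36·11=25157 → min 23826 | A₂..A₅: k=2: 0+20801+25·31·25=40176; k=3: 27900+9900+25·36·25=60300; k=4: 20801+0+25·11·25=27676 → min 27676.
Length 5: A₁..A₅: k=1: 0+27676+11·25·25=34551; k=2: 8525+20801+11·31·25=37851; k=3: 20801+9900+11·36·25=40601; k=4: 23826+0+11·11·25=26851 → min 26851.
Optimal order: ((A₁ (A₂ (A₃ A₄))) A₅) with cost 26851.

26851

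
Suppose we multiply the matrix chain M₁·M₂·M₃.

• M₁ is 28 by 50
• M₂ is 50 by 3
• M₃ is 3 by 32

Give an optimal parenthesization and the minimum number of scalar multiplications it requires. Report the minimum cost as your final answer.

(M₁·(M₂·M₃)): cost 49600.
((M₁·M₂)·M₃): cost 6888.
Optimal: ((M₁·M₂)·M₃) with cost 6888.

6888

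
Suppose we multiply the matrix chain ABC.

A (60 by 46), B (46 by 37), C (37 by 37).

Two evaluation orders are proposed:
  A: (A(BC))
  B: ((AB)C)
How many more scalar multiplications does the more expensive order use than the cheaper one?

19166

Order A = (A(BC)): (BC): 46×37 by 37×37 → 46×37, cost 46·37·37 = 62974; (A(BC)): 60×46 by 46×37 → 60×37, cost 60·46·37 = 102120; cumulative 165094. Total 165094.
Order B = ((AB)C): (AB): 60×46 by 46×37 → 60×37, cost 60·46·37 = 102120; ((AB)C): 60×37 by 37×37 → 60×37, cost 60·37·37 = 82140; cumulative 184260. Total 184260.
Difference: |165094 − 184260| = 19166.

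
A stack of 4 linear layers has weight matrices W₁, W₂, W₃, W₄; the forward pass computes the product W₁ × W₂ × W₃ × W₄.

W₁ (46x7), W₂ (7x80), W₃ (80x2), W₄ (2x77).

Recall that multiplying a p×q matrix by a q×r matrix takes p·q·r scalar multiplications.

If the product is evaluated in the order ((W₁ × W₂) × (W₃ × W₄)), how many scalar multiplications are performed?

(W₁ × W₂): 46×7 by 7×80 → 46×80, cost 46·7·80 = 25760
(W₃ × W₄): 80×2 by 2×77 → 80×77, cost 80·2·77 = 12320
((W₁ × W₂) × (W₃ × W₄)): 46×80 by 80×77 → 46×77, cost 46·80·77 = 283360; cumulative 321440
Total: 321440 scalar multiplications.

321440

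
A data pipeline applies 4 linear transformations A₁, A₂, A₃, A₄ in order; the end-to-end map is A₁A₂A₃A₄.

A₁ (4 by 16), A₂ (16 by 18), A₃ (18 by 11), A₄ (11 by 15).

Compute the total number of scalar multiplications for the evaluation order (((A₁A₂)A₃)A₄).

(A₁A₂): 4×16 by 16×18 → 4×18, cost 4·16·18 = 1152
((A₁A₂)A₃): 4×18 by 18×11 → 4×11, cost 4·18·11 = 792; cumulative 1944
(((A₁A₂)A₃)A₄): 4×11 by 11×15 → 4×15, cost 4·11·15 = 660; cumulative 2604
Total: 2604 scalar multiplications.

2604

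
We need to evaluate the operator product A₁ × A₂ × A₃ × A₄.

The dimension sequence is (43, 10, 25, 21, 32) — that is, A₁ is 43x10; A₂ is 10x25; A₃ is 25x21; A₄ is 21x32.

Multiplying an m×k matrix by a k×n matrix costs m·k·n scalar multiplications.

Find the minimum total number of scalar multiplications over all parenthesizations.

Adjacent pairs: A₁A₂ = 43·10·25 = 10750; A₂A₃ = 10·25·21 = 5250; A₃A₄ = 25·21·32 = 16800.
Length 3: A₁..A₃: k=1: 0+5250+43·10·21=14280; k=2: 10750+0+43·25·21=33325 → min 14280 | A₂..A₄: k=2: 0+16800+10·25·32=24800; k=3: 5250+0+10·21·32=11970 → min 11970.
Length 4: A₁..A₄: k=1: 0+11970+43·10·32=25730; k=2: 10750+16800+43·25·32=61950; k=3: 14280+0+43·21·32=43176 → min 25730.
Optimal order: (A₁ × ((A₂ × A₃) × A₄)) with cost 25730.

25730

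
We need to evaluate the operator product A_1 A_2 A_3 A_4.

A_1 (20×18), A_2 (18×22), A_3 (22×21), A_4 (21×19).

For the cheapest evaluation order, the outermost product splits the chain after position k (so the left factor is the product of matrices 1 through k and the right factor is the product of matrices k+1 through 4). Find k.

Adjacent pairs: A_1A_2 = 20·18·22 = 7920; A_2A_3 = 18·22·21 = 8316; A_3A_4 = 22·21·19 = 8778.
Length 3: A_1..A_3: k=1: 0+8316+20·18·21=15876; k=2: 7920+0+20·22·21=17160 → min 15876 | A_2..A_4: k=2: 0+8778+18·22·19=16302; k=3: 8316+0+18·21·19=15498 → min 15498.
Top-level splits: k=1: (A_1..A_1)·(A_2..A_4) → 0+15498+20·18·19 = 22338; k=2: (A_1..A_2)·(A_3..A_4) → 7920+8778+20·22·19 = 25058; k=3: (A_1..A_3)·(A_4..A_4) → 15876+0+20·21·19 = 23856.
Best split is after A_1, i.e. k = 1.

1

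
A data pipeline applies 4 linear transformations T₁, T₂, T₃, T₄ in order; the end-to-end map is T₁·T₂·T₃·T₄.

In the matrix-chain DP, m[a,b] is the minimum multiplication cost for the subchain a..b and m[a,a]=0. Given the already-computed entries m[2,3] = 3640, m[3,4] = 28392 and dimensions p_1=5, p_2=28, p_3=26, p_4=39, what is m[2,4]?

8710

m[2,4] = min over k∈[2,3] of m[2,k]+m[k+1,4]+p_{1}·p_k·p_{4}.
k=2: 0 + 28392 + 5·28·39 = 33852; k=3: 3640 + 0 + 5·26·39 = 8710.
Minimum: 8710 at k=3.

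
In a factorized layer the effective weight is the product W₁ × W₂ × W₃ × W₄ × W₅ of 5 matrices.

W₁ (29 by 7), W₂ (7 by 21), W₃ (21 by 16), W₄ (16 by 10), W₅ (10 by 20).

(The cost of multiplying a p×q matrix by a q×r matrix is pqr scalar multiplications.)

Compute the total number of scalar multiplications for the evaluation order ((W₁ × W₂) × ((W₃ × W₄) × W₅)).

(W₁ × W₂): 29×7 by 7×21 → 29×21, cost 29·7·21 = 4263
(W₃ × W₄): 21×16 by 16×10 → 21×10, cost 21·16·10 = 3360
((W₃ × W₄) × W₅): 21×10 by 10×20 → 21×20, cost 21·10·20 = 4200; cumulative 7560
((W₁ × W₂) × ((W₃ × W₄) × W₅)): 29×21 by 21×20 → 29×20, cost 29·21·20 = 12180; cumulative 24003
Total: 24003 scalar multiplications.

24003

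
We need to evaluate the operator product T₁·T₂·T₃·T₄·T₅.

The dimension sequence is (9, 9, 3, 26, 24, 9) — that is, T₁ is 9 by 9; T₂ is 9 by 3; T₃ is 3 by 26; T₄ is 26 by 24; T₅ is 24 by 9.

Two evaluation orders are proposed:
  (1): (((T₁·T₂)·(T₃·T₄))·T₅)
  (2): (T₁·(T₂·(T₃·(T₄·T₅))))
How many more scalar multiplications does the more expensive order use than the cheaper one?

2583

Order (1) = (((T₁·T₂)·(T₃·T₄))·T₅): (T₁·T₂): 9×9 by 9×3 → 9×3, cost 9·9·3 = 243; (T₃·T₄): 3×26 by 26×24 → 3×24, cost 3·26·24 = 1872; ((T₁·T₂)·(T₃·T₄)): 9×3 by 3×24 → 9×24, cost 9·3·24 = 648; cumulative 2763; (((T₁·T₂)·(T₃·T₄))·T₅): 9×24 by 24×9 → 9×9, cost 9·24·9 = 1944; cumulative 4707. Total 4707.
Order (2) = (T₁·(T₂·(T₃·(T₄·T₅)))): (T₄·T₅): 26×24 by 24×9 → 26×9, cost 26·24·9 = 5616; (T₃·(T₄·T₅)): 3×26 by 26×9 → 3×9, cost 3·26·9 = 702; cumulative 6318; (T₂·(T₃·(T₄·T₅))): 9×3 by 3×9 → 9×9, cost 9·3·9 = 243; cumulative 6561; (T₁·(T₂·(T₃·(T₄·T₅)))): 9×9 by 9×9 → 9×9, cost 9·9·9 = 729; cumulative 7290. Total 7290.
Difference: |4707 − 7290| = 2583.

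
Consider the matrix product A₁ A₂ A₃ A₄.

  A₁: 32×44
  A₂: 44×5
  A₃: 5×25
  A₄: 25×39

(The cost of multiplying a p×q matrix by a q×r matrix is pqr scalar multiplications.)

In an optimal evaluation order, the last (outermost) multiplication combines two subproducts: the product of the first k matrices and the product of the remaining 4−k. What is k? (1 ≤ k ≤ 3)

2

Adjacent pairs: A₁A₂ = 32·44·5 = 7040; A₂A₃ = 44·5·25 = 5500; A₃A₄ = 5·25·39 = 4875.
Length 3: A₁..A₃: k=1: 0+5500+32·44·25=40700; k=2: 7040+0+32·5·25=11040 → min 11040 | A₂..A₄: k=2: 0+4875+44·5·39=13455; k=3: 5500+0+44·25·39=48400 → min 13455.
Top-level splits: k=1: (A₁..A₁)·(A₂..A₄) → 0+13455+32·44·39 = 68367; k=2: (A₁..A₂)·(A₃..A₄) → 7040+4875+32·5·39 = 18155; k=3: (A₁..A₃)·(A₄..A₄) → 11040+0+32·25·39 = 42240.
Best split is after A₂, i.e. k = 2.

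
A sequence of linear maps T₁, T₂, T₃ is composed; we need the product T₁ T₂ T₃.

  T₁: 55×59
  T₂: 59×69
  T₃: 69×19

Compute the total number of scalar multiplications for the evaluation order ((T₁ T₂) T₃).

(T₁ T₂): 55×59 by 59×69 → 55×69, cost 55·59·69 = 223905
((T₁ T₂) T₃): 55×69 by 69×19 → 55×19, cost 55·69·19 = 72105; cumulative 296010
Total: 296010 scalar multiplications.

296010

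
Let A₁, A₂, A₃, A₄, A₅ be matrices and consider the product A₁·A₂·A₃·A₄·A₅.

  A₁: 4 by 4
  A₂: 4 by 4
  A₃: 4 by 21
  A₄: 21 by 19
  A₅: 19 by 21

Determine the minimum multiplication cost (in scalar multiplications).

Adjacent pairs: A₁A₂ = 4·4·4 = 64; A₂A₃ = 4·4·21 = 336; A₃A₄ = 4·21·19 = 1596; A₄A₅ = 21·19·21 = 8379.
Length 3: A₁..A₃: k=1: 0+336+4·4·21=672; k=2: 64+0+4·4·21=400 → min 400 | A₂..A₄: k=2: 0+1596+4·4·19=1900; k=3: 336+0+4·21·19=1932 → min 1900 | A₃..A₅: k=3: 0+8379+4·21·21=10143; k=4: 1596+0+4·19·21=3192 → min 3192.
Length 4: A₁..A₄: k=1: 0+1900+4·4·19=2204; k=2: 64+1596+4·4·19=1964; k=3: 400+0+4·21·19=1996 → min 1964 | A₂..A₅: k=2: 0+3192+4·4·21=3528; k=3: 336+8379+4·21·21=10479; k=4: 1900+0+4·19·21=3496 → min 3496.
Length 5: A₁..A₅: k=1: 0+3496+4·4·21=3832; k=2: 64+3192+4·4·21=3592; k=3: 400+8379+4·21·21=10543; k=4: 1964+0+4·19·21=3560 → min 3560.
Optimal order: (((A₁·A₂)·(A₃·A₄))·A₅) with cost 3560.

3560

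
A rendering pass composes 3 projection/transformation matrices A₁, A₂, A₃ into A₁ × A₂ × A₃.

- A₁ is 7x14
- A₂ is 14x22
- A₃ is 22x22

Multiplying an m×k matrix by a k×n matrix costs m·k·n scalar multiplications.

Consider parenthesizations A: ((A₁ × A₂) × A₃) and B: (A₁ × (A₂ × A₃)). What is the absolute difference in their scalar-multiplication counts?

Order A = ((A₁ × A₂) × A₃): (A₁ × A₂): 7×14 by 14×22 → 7×22, cost 7·14·22 = 2156; ((A₁ × A₂) × A₃): 7×22 by 22×22 → 7×22, cost 7·22·22 = 3388; cumulative 5544. Total 5544.
Order B = (A₁ × (A₂ × A₃)): (A₂ × A₃): 14×22 by 22×22 → 14×22, cost 14·22·22 = 6776; (A₁ × (A₂ × A₃)): 7×14 by 14×22 → 7×22, cost 7·14·22 = 2156; cumulative 8932. Total 8932.
Difference: |5544 − 8932| = 3388.

3388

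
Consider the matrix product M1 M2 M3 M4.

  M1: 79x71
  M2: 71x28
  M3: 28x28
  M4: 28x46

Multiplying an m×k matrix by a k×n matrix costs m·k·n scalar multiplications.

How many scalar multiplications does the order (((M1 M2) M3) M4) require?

(M1 M2): 79×71 by 71×28 → 79×28, cost 79·71·28 = 157052
((M1 M2) M3): 79×28 by 28×28 → 79×28, cost 79·28·28 = 61936; cumulative 218988
(((M1 M2) M3) M4): 79×28 by 28×46 → 79×46, cost 79·28·46 = 101752; cumulative 320740
Total: 320740 scalar multiplications.

320740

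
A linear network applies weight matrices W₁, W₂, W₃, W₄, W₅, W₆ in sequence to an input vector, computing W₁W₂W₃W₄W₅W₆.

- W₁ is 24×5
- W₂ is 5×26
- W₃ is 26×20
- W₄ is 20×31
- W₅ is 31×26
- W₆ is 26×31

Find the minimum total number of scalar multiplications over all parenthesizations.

Adjacent pairs: W₁W₂ = 24·5·26 = 3120; W₂W₃ = 5·26·20 = 2600; W₃W₄ = 26·20·31 = 16120; W₄W₅ = 20·31·26 = 16120; W₅W₆ = 31·26·31 = 24986.
Length 3: W₁..W₃: k=1: 0+2600+24·5·20=5000; k=2: 3120+0+24·26·20=15600 → min 5000 | W₂..W₄: k=2: 0+16120+5·26·31=20150; k=3: 2600+0+5·20·31=5700 → min 5700 | W₃..W₅: k=3: 0+16120+26·20·26=29640; k=4: 16120+0+26·31·26=37076 → min 29640 | W₄..W₆: k=4: 0+24986+20·31·31=44206; k=5: 16120+0+20·26·31=32240 → min 32240.
Length 4: W₁..W₄: k=1: 0+5700+24·5·31=9420; k=2: 3120+16120+24·26·31=38584; k=3: 5000+0+24·20·31=19880 → min 9420 | W₂..W₅: k=2: 0+29640+5·26·26=33020; k=3: 2600+16120+5·20·26=21320; k=4: 5700+0+5·31·26=9730 → min 9730 | W₃..W₆: k=3: 0+32240+26·20·31=48360; k=4: 16120+24986+26·31·31=66092; k=5: 29640+0+26·26·31=50596 → min 48360.
Length 5: W₁..W₅: k=1: 0+9730+24·5·26=12850; k=2: 3120+29640+24·26·26=48984; k=3: 5000+16120+24·20·26=33600; k=4: 9420+0+24·31·26=28764 → min 12850 | W₂..W₆: k=2: 0+48360+5·26·31=52390; k=3: 2600+32240+5·20·31=37940; k=4: 5700+24986+5·31·31=35491; k=5: 9730+0+5·26·31=13760 → min 13760.
Length 6: W₁..W₆: k=1: 0+13760+24·5·31=17480; k=2: 3120+48360+24·26·31=70824; k=3: 5000+32240+24·20·31=52120; k=4: 9420+24986+24·31·31=57470; k=5: 12850+0+24·26·31=32194 → min 17480.
Optimal order: (W₁((((W₂W₃)W₄)W₅)W₆)) with cost 17480.

17480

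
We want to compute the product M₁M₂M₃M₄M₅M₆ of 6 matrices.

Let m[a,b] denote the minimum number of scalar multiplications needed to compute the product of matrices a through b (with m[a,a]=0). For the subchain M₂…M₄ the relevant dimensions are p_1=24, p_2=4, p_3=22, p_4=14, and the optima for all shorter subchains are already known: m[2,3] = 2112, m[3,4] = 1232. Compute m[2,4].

2576

m[2,4] = min over k∈[2,3] of m[2,k]+m[k+1,4]+p_{1}·p_k·p_{4}.
k=2: 0 + 1232 + 24·4·14 = 2576; k=3: 2112 + 0 + 24·22·14 = 9504.
Minimum: 2576 at k=2.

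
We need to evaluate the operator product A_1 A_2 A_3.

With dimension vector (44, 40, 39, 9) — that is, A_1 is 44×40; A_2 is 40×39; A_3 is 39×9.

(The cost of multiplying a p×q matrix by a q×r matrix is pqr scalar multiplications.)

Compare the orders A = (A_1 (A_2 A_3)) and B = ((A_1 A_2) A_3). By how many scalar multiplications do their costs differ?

54204

Order A = (A_1 (A_2 A_3)): (A_2 A_3): 40×39 by 39×9 → 40×9, cost 40·39·9 = 14040; (A_1 (A_2 A_3)): 44×40 by 40×9 → 44×9, cost 44·40·9 = 15840; cumulative 29880. Total 29880.
Order B = ((A_1 A_2) A_3): (A_1 A_2): 44×40 by 40×39 → 44×39, cost 44·40·39 = 68640; ((A_1 A_2) A_3): 44×39 by 39×9 → 44×9, cost 44·39·9 = 15444; cumulative 84084. Total 84084.
Difference: |29880 − 84084| = 54204.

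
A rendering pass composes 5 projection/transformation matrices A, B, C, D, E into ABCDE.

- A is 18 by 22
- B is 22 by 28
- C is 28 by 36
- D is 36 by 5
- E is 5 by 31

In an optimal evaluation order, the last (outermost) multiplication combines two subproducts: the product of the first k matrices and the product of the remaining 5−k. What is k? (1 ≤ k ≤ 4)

4

Adjacent pairs: AB = 18·22·28 = 11088; BC = 22·28·36 = 22176; CD = 28·36·5 = 5040; DE = 36·5·31 = 5580.
Length 3: A..C: k=1: 0+22176+18·22·36=36432; k=2: 11088+0+18·28·36=29232 → min 29232 | B..D: k=2: 0+5040+22·28·5=8120; k=3: 22176+0+22·36·5=26136 → min 8120 | C..E: k=3: 0+5580+28·36·31=36828; k=4: 5040+0+28·5·31=9380 → min 9380.
Length 4: A..D: k=1: 0+8120+18·22·5=10100; k=2: 11088+5040+18·28·5=18648; k=3: 29232+0+18·36·5=32472 → min 10100 | B..E: k=2: 0+9380+22·28·31=28476; k=3: 22176+5580+22·36·31=52308; k=4: 8120+0+22·5·31=11530 → min 11530.
Top-level splits: k=1: (A..A)·(B..E) → 0+11530+18·22·31 = 23806; k=2: (A..B)·(C..E) → 11088+9380+18·28·31 = 36092; k=3: (A..C)·(D..E) → 29232+5580+18·36·31 = 54900; k=4: (A..D)·(E..E) → 10100+0+18·5·31 = 12890.
Best split is after D, i.e. k = 4.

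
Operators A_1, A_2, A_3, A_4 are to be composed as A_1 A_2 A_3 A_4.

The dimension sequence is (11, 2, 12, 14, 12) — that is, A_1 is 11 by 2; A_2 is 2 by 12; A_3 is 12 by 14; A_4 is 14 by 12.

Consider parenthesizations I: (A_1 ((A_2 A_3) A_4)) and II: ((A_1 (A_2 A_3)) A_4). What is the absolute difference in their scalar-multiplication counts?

1556

Order I = (A_1 ((A_2 A_3) A_4)): (A_2 A_3): 2×12 by 12×14 → 2×14, cost 2·12·14 = 336; ((A_2 A_3) A_4): 2×14 by 14×12 → 2×12, cost 2·14·12 = 336; cumulative 672; (A_1 ((A_2 A_3) A_4)): 11×2 by 2×12 → 11×12, cost 11·2·12 = 264; cumulative 936. Total 936.
Order II = ((A_1 (A_2 A_3)) A_4): (A_2 A_3): 2×12 by 12×14 → 2×14, cost 2·12·14 = 336; (A_1 (A_2 A_3)): 11×2 by 2×14 → 11×14, cost 11·2·14 = 308; cumulative 644; ((A_1 (A_2 A_3)) A_4): 11×14 by 14×12 → 11×12, cost 11·14·12 = 1848; cumulative 2492. Total 2492.
Difference: |936 − 2492| = 1556.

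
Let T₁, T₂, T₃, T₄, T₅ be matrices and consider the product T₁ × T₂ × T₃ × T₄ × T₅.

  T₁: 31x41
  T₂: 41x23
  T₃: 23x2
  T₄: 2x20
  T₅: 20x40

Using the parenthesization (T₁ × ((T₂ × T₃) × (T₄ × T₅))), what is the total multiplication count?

57606

(T₂ × T₃): 41×23 by 23×2 → 41×2, cost 41·23·2 = 1886
(T₄ × T₅): 2×20 by 20×40 → 2×40, cost 2·20·40 = 1600
((T₂ × T₃) × (T₄ × T₅)): 41×2 by 2×40 → 41×40, cost 41·2·40 = 3280; cumulative 6766
(T₁ × ((T₂ × T₃) × (T₄ × T₅))): 31×41 by 41×40 → 31×40, cost 31·41·40 = 50840; cumulative 57606
Total: 57606 scalar multiplications.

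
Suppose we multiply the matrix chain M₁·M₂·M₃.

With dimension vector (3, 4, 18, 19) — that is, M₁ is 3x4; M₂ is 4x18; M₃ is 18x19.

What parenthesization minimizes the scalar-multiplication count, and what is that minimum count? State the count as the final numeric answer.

1242

(M₁·(M₂·M₃)): cost 1596.
((M₁·M₂)·M₃): cost 1242.
Optimal: ((M₁·M₂)·M₃) with cost 1242.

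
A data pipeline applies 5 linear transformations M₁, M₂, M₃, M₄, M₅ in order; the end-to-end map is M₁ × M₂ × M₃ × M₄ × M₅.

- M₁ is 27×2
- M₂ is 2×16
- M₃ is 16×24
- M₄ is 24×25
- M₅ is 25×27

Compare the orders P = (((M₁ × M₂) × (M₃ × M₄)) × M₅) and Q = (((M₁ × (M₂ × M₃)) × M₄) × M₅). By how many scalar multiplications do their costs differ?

3000

Order P = (((M₁ × M₂) × (M₃ × M₄)) × M₅): (M₁ × M₂): 27×2 by 2×16 → 27×16, cost 27·2·16 = 864; (M₃ × M₄): 16×24 by 24×25 → 16×25, cost 16·24·25 = 9600; ((M₁ × M₂) × (M₃ × M₄)): 27×16 by 16×25 → 27×25, cost 27·16·25 = 10800; cumulative 21264; (((M₁ × M₂) × (M₃ × M₄)) × M₅): 27×25 by 25×27 → 27×27, cost 27·25·27 = 18225; cumulative 39489. Total 39489.
Order Q = (((M₁ × (M₂ × M₃)) × M₄) × M₅): (M₂ × M₃): 2×16 by 16×24 → 2×24, cost 2·16·24 = 768; (M₁ × (M₂ × M₃)): 27×2 by 2×24 → 27×24, cost 27·2·24 = 1296; cumulative 2064; ((M₁ × (M₂ × M₃)) × M₄): 27×24 by 24×25 → 27×25, cost 27·24·25 = 16200; cumulative 18264; (((M₁ × (M₂ × M₃)) × M₄) × M₅): 27×25 by 25×27 → 27×27, cost 27·25·27 = 18225; cumulative 36489. Total 36489.
Difference: |39489 − 36489| = 3000.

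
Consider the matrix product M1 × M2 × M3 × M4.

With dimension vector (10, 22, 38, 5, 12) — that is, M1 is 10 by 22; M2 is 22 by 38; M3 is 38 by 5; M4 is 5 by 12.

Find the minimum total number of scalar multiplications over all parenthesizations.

Adjacent pairs: M1M2 = 10·22·38 = 8360; M2M3 = 22·38·5 = 4180; M3M4 = 38·5·12 = 2280.
Length 3: M1..M3: k=1: 0+4180+10·22·5=5280; k=2: 8360+0+10·38·5=10260 → min 5280 | M2..M4: k=2: 0+2280+22·38·12=12312; k=3: 4180+0+22·5·12=5500 → min 5500.
Length 4: M1..M4: k=1: 0+5500+10·22·12=8140; k=2: 8360+2280+10·38·12=15200; k=3: 5280+0+10·5·12=5880 → min 5880.
Optimal order: ((M1 × (M2 × M3)) × M4) with cost 5880.

5880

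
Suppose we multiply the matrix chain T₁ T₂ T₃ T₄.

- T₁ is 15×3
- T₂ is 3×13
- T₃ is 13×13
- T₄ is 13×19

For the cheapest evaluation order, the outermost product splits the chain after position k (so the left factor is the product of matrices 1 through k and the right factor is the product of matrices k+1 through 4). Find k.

Adjacent pairs: T₁T₂ = 15·3·13 = 585; T₂T₃ = 3·13·13 = 507; T₃T₄ = 13·13·19 = 3211.
Length 3: T₁..T₃: k=1: 0+507+15·3·13=1092; k=2: 585+0+15·13·13=3120 → min 1092 | T₂..T₄: k=2: 0+3211+3·13·19=3952; k=3: 507+0+3·13·19=1248 → min 1248.
Top-level splits: k=1: (T₁..T₁)·(T₂..T₄) → 0+1248+15·3·19 = 2103; k=2: (T₁..T₂)·(T₃..T₄) → 585+3211+15·13·19 = 7501; k=3: (T₁..T₃)·(T₄..T₄) → 1092+0+15·13·19 = 4797.
Best split is after T₁, i.e. k = 1.

1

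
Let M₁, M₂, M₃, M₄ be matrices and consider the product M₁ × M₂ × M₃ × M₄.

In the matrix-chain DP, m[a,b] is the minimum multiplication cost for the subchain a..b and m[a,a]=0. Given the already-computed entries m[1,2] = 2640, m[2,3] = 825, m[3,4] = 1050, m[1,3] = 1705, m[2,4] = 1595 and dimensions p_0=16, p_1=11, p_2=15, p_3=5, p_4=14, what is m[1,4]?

2825

m[1,4] = min over k∈[1,3] of m[1,k]+m[k+1,4]+p_{0}·p_k·p_{4}.
k=1: 0 + 1595 + 16·11·14 = 4059; k=2: 2640 + 1050 + 16·15·14 = 7050; k=3: 1705 + 0 + 16·5·14 = 2825.
Minimum: 2825 at k=3.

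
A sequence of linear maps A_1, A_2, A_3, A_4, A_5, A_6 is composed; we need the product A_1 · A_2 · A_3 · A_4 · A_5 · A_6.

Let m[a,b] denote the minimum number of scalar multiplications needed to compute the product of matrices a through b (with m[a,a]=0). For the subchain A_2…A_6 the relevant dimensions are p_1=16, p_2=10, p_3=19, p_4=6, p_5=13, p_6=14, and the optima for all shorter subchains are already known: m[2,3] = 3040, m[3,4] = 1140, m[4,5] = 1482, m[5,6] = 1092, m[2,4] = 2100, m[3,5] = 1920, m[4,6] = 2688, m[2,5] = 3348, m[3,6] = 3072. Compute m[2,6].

4536

m[2,6] = min over k∈[2,5] of m[2,k]+m[k+1,6]+p_{1}·p_k·p_{6}.
k=2: 0 + 3072 + 16·10·14 = 5312; k=3: 3040 + 2688 + 16·19·14 = 9984; k=4: 2100 + 1092 + 16·6·14 = 4536; k=5: 3348 + 0 + 16·13·14 = 6260.
Minimum: 4536 at k=4.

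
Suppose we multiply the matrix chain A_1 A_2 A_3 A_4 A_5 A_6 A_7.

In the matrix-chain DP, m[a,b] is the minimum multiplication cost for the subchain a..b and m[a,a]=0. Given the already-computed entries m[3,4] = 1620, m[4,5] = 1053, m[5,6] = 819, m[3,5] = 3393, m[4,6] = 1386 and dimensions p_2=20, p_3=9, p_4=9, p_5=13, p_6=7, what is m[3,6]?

m[3,6] = min over k∈[3,5] of m[3,k]+m[k+1,6]+p_{2}·p_k·p_{6}.
k=3: 0 + 1386 + 20·9·7 = 2646; k=4: 1620 + 819 + 20·9·7 = 3699; k=5: 3393 + 0 + 20·13·7 = 5213.
Minimum: 2646 at k=3.

2646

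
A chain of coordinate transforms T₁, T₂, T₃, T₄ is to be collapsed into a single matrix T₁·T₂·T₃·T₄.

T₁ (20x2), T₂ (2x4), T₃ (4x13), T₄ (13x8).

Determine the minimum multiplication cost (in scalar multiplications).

Adjacent pairs: T₁T₂ = 20·2·4 = 160; T₂T₃ = 2·4·13 = 104; T₃T₄ = 4·13·8 = 416.
Length 3: T₁..T₃: k=1: 0+104+20·2·13=624; k=2: 160+0+20·4·13=1200 → min 624 | T₂..T₄: k=2: 0+416+2·4·8=480; k=3: 104+0+2·13·8=312 → min 312.
Length 4: T₁..T₄: k=1: 0+312+20·2·8=632; k=2: 160+416+20·4·8=1216; k=3: 624+0+20·13·8=2704 → min 632.
Optimal order: (T₁·((T₂·T₃)·T₄)) with cost 632.

632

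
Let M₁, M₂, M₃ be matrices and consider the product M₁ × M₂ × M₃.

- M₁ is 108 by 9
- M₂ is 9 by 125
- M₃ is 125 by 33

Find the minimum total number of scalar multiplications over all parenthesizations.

69201

Order (M₁ × (M₂ × M₃)): (M₂ × M₃): 9×125 by 125×33 → 9×33, cost 9·125·33 = 37125; (M₁ × (M₂ × M₃)): 108×9 by 9×33 → 108×33, cost 108·9·33 = 32076; cumulative 69201. Total 69201.
Order ((M₁ × M₂) × M₃): (M₁ × M₂): 108×9 by 9×125 → 108×125, cost 108·9·125 = 121500; ((M₁ × M₂) × M₃): 108×125 by 125×33 → 108×33, cost 108·125·33 = 445500; cumulative 567000. Total 567000.
Minimum: 69201.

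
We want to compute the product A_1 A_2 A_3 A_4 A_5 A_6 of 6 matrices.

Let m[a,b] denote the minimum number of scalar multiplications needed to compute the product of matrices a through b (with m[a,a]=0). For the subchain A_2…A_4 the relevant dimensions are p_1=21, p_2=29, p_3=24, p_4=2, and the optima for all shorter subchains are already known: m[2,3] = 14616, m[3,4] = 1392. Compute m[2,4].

m[2,4] = min over k∈[2,3] of m[2,k]+m[k+1,4]+p_{1}·p_k·p_{4}.
k=2: 0 + 1392 + 21·29·2 = 2610; k=3: 14616 + 0 + 21·24·2 = 15624.
Minimum: 2610 at k=2.

2610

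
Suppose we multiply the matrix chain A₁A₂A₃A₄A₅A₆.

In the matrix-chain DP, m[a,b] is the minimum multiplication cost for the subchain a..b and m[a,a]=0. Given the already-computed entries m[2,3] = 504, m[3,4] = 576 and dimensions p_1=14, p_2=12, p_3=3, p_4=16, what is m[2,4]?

m[2,4] = min over k∈[2,3] of m[2,k]+m[k+1,4]+p_{1}·p_k·p_{4}.
k=2: 0 + 576 + 14·12·16 = 3264; k=3: 504 + 0 + 14·3·16 = 1176.
Minimum: 1176 at k=3.

1176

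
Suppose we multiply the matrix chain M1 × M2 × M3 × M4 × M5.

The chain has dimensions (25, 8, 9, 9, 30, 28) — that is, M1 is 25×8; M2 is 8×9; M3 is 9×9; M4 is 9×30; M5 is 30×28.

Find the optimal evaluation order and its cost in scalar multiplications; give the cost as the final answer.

15128

Adjacent pairs: M1M2 = 25·8·9 = 1800; M2M3 = 8·9·9 = 648; M3M4 = 9·9·30 = 2430; M4M5 = 9·30·28 = 7560.
Length 3: M1..M3: k=1: 0+648+25·8·9=2448; k=2: 1800+0+25·9·9=3825 → min 2448 | M2..M4: k=2: 0+2430+8·9·30=4590; k=3: 648+0+8·9·30=2808 → min 2808 | M3..M5: k=3: 0+7560+9·9·28=9828; k=4: 2430+0+9·30·28=9990 → min 9828.
Length 4: M1..M4: k=1: 0+2808+25·8·30=8808; k=2: 1800+2430+25·9·30=10980; k=3: 2448+0+25·9·30=9198 → min 8808 | M2..M5: k=2: 0+9828+8·9·28=11844; k=3: 648+7560+8·9·28=10224; k=4: 2808+0+8·30·28=9528 → min 9528.
Length 5: M1..M5: k=1: 0+9528+25·8·28=15128; k=2: 1800+9828+25·9·28=17928; k=3: 2448+7560+25·9·28=16308; k=4: 8808+0+25·30·28=29808 → min 15128.
Optimal parenthesization: (M1 × (((M2 × M3) × M4) × M5)) with cost 15128.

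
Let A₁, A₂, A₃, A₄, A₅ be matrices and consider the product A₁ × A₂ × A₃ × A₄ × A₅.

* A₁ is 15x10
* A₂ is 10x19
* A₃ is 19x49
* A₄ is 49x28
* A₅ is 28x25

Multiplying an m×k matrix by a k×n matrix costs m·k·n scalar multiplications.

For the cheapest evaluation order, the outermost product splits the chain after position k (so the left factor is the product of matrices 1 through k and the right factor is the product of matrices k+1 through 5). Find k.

Adjacent pairs: A₁A₂ = 15·10·19 = 2850; A₂A₃ = 10·19·49 = 9310; A₃A₄ = 19·49·28 = 26068; A₄A₅ = 49·28·25 = 34300.
Length 3: A₁..A₃: k=1: 0+9310+15·10·49=16660; k=2: 2850+0+15·19·49=16815 → min 16660 | A₂..A₄: k=2: 0+26068+10·19·28=31388; k=3: 9310+0+10·49·28=23030 → min 23030 | A₃..A₅: k=3: 0+34300+19·49·25=57575; k=4: 26068+0+19·28·25=39368 → min 39368.
Length 4: A₁..A₄: k=1: 0+23030+15·10·28=27230; k=2: 2850+26068+15·19·28=36898; k=3: 16660+0+15·49·28=37240 → min 27230 | A₂..A₅: k=2: 0+39368+10·19·25=44118; k=3: 9310+34300+10·49·25=55860; k=4: 23030+0+10·28·25=30030 → min 30030.
Top-level splits: k=1: (A₁..A₁)·(A₂..A₅) → 0+30030+15·10·25 = 33780; k=2: (A₁..A₂)·(A₃..A₅) → 2850+39368+15·19·25 = 49343; k=3: (A₁..A₃)·(A₄..A₅) → 16660+34300+15·49·25 = 69335; k=4: (A₁..A₄)·(A₅..A₅) → 27230+0+15·28·25 = 37730.
Best split is after A₁, i.e. k = 1.

1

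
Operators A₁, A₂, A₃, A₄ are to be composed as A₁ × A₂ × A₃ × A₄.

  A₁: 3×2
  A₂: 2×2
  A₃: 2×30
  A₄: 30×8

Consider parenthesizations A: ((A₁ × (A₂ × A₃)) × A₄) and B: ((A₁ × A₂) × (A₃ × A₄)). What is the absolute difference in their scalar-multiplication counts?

Order A = ((A₁ × (A₂ × A₃)) × A₄): (A₂ × A₃): 2×2 by 2×30 → 2×30, cost 2·2·30 = 120; (A₁ × (A₂ × A₃)): 3×2 by 2×30 → 3×30, cost 3·2·30 = 180; cumulative 300; ((A₁ × (A₂ × A₃)) × A₄): 3×30 by 30×8 → 3×8, cost 3·30·8 = 720; cumulative 1020. Total 1020.
Order B = ((A₁ × A₂) × (A₃ × A₄)): (A₁ × A₂): 3×2 by 2×2 → 3×2, cost 3·2·2 = 12; (A₃ × A₄): 2×30 by 30×8 → 2×8, cost 2·30·8 = 480; ((A₁ × A₂) × (A₃ × A₄)): 3×2 by 2×8 → 3×8, cost 3·2·8 = 48; cumulative 540. Total 540.
Difference: |1020 − 540| = 480.

480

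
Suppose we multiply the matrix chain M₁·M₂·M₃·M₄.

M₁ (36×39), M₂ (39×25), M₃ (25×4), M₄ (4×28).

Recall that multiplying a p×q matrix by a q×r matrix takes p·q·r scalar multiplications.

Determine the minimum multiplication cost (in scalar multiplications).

Adjacent pairs: M₁M₂ = 36·39·25 = 35100; M₂M₃ = 39·25·4 = 3900; M₃M₄ = 25·4·28 = 2800.
Length 3: M₁..M₃: k=1: 0+3900+36·39·4=9516; k=2: 35100+0+36·25·4=38700 → min 9516 | M₂..M₄: k=2: 0+2800+39·25·28=30100; k=3: 3900+0+39·4·28=8268 → min 8268.
Length 4: M₁..M₄: k=1: 0+8268+36·39·28=47580; k=2: 35100+2800+36·25·28=63100; k=3: 9516+0+36·4·28=13548 → min 13548.
Optimal order: ((M₁·(M₂·M₃))·M₄) with cost 13548.

13548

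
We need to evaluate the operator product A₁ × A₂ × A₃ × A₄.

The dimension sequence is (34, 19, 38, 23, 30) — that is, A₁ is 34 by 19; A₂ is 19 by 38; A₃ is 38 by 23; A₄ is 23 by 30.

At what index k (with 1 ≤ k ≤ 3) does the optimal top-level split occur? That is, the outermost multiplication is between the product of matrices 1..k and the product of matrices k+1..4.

Adjacent pairs: A₁A₂ = 34·19·38 = 24548; A₂A₃ = 19·38·23 = 16606; A₃A₄ = 38·23·30 = 26220.
Length 3: A₁..A₃: k=1: 0+16606+34·19·23=31464; k=2: 24548+0+34·38·23=54264 → min 31464 | A₂..A₄: k=2: 0+26220+19·38·30=47880; k=3: 16606+0+19·23·30=29716 → min 29716.
Top-level splits: k=1: (A₁..A₁)·(A₂..A₄) → 0+29716+34·19·30 = 49096; k=2: (A₁..A₂)·(A₃..A₄) → 24548+26220+34·38·30 = 89528; k=3: (A₁..A₃)·(A₄..A₄) → 31464+0+34·23·30 = 54924.
Best split is after A₁, i.e. k = 1.

1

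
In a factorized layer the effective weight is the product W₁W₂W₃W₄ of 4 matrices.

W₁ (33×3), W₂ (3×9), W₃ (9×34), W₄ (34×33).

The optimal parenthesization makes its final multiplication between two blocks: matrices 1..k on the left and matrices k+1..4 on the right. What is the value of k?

1

Adjacent pairs: W₁W₂ = 33·3·9 = 891; W₂W₃ = 3·9·34 = 918; W₃W₄ = 9·34·33 = 10098.
Length 3: W₁..W₃: k=1: 0+918+33·3·34=4284; k=2: 891+0+33·9·34=10989 → min 4284 | W₂..W₄: k=2: 0+10098+3·9·33=10989; k=3: 918+0+3·34·33=4284 → min 4284.
Top-level splits: k=1: (W₁..W₁)·(W₂..W₄) → 0+4284+33·3·33 = 7551; k=2: (W₁..W₂)·(W₃..W₄) → 891+10098+33·9·33 = 20790; k=3: (W₁..W₃)·(W₄..W₄) → 4284+0+33·34·33 = 41310.
Best split is after W₁, i.e. k = 1.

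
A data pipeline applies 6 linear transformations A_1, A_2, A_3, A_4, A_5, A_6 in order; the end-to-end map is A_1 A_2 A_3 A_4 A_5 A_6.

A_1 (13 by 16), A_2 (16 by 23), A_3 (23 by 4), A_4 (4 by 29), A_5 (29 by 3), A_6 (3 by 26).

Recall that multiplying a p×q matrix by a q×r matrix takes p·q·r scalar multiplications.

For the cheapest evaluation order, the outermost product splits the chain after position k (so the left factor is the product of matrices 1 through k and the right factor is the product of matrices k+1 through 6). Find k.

5

Adjacent pairs: A_1A_2 = 13·16·23 = 4784; A_2A_3 = 16·23·4 = 1472; A_3A_4 = 23·4·29 = 2668; A_4A_5 = 4·29·3 = 348; A_5A_6 = 29·3·26 = 2262.
Length 3: A_1..A_3: k=1: 0+1472+13·16·4=2304; k=2: 4784+0+13·23·4=5980 → min 2304 | A_2..A_4: k=2: 0+2668+16·23·29=13340; k=3: 1472+0+16·4·29=3328 → min 3328 | A_3..A_5: k=3: 0+348+23·4·3=624; k=4: 2668+0+23·29·3=4669 → min 624 | A_4..A_6: k=4: 0+2262+4·29·26=5278; k=5: 348+0+4·3·26=660 → min 660.
Length 4: A_1..A_4: k=1: 0+3328+13·16·29=9360; k=2: 4784+2668+13·23·29=16123; k=3: 2304+0+13·4·29=3812 → min 3812 | A_2..A_5: k=2: 0+624+16·23·3=1728; k=3: 1472+348+16·4·3=2012; k=4: 3328+0+16·29·3=4720 → min 1728 | A_3..A_6: k=3: 0+660+23·4·26=3052; k=4: 2668+2262+23·29·26=22272; k=5: 624+0+23·3·26=2418 → min 2418.
Length 5: A_1..A_5: k=1: 0+1728+13·16·3=2352; k=2: 4784+624+13·23·3=6305; k=3: 2304+348+13·4·3=2808; k=4: 3812+0+13·29·3=4943 → min 2352 | A_2..A_6: k=2: 0+2418+16·23·26=11986; k=3: 1472+660+16·4·26=3796; k=4: 3328+2262+16·29·26=17654; k=5: 1728+0+16·3·26=2976 → min 2976.
Top-level splits: k=1: (A_1..A_1)·(A_2..A_6) → 0+2976+13·16·26 = 8384; k=2: (A_1..A_2)·(A_3..A_6) → 4784+2418+13·23·26 = 14976; k=3: (A_1..A_3)·(A_4..A_6) → 2304+660+13·4·26 = 4316; k=4: (A_1..A_4)·(A_5..A_6) → 3812+2262+13·29·26 = 15876; k=5: (A_1..A_5)·(A_6..A_6) → 2352+0+13·3·26 = 3366.
Best split is after A_5, i.e. k = 5.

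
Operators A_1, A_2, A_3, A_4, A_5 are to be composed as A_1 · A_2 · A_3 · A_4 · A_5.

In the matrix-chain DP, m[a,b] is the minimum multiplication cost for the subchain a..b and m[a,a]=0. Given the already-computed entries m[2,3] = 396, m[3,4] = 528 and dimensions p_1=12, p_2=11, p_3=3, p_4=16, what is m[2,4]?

m[2,4] = min over k∈[2,3] of m[2,k]+m[k+1,4]+p_{1}·p_k·p_{4}.
k=2: 0 + 528 + 12·11·16 = 2640; k=3: 396 + 0 + 12·3·16 = 972.
Minimum: 972 at k=3.

972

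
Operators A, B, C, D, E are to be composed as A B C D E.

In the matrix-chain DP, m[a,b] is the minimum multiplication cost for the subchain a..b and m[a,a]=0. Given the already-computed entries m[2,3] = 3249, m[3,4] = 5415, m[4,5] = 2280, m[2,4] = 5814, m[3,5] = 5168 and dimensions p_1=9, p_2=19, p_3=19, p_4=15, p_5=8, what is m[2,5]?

m[2,5] = min over k∈[2,4] of m[2,k]+m[k+1,5]+p_{1}·p_k·p_{5}.
k=2: 0 + 5168 + 9·19·8 = 6536; k=3: 3249 + 2280 + 9·19·8 = 6897; k=4: 5814 + 0 + 9·15·8 = 6894.
Minimum: 6536 at k=2.

6536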